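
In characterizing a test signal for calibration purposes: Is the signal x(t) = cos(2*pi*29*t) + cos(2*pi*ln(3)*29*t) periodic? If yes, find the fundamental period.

f1 = 29 Hz, f2 = 29*ln(3) Hz
Ratio f2/f1 = ln(3), which is irrational.
Since the frequency ratio is irrational, no common period exists.
The signal is not periodic.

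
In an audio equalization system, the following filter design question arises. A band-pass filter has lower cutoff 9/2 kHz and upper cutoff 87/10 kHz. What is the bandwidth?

Bandwidth = f_high - f_low
= 87/10 kHz - 9/2 kHz = 21/5 kHz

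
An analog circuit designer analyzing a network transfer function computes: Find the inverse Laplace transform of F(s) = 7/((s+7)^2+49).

Standard pair: w/((s+a)^2+w^2) <-> e^(-at)*sin(wt)*u(t)
With a=7, w=7: f(t) = e^(-7t)*sin(7t)*u(t)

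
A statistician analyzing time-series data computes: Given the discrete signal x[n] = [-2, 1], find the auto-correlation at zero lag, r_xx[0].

The auto-correlation at zero lag r_xx[0] equals the signal energy.
r_xx[0] = sum of x[n]^2 = (-2)^2 + 1^2
= 4 + 1 = 5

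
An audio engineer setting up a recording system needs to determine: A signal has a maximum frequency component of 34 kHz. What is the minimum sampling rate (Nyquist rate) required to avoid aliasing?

By the Nyquist-Shannon sampling theorem,
the minimum sampling rate (Nyquist rate) must be at least 2 * f_max.
Nyquist rate = 2 * 34 kHz = 68 kHz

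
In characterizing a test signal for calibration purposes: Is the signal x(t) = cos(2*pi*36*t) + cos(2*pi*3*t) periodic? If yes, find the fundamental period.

f1 = 36 Hz, f2 = 3 Hz
Period T1 = 1/36, T2 = 1/3
Ratio T1/T2 = 3/36, which is rational.
The signal is periodic with fundamental period T = 1/GCD(36,3) = 1/3 s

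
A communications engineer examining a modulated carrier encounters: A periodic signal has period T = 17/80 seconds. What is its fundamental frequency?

The fundamental frequency is the reciprocal of the period.
f = 1/T = 1/(17/80) = 80/17 Hz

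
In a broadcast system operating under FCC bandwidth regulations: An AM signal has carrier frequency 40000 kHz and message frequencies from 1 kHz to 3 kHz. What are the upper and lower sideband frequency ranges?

Upper sideband (USB) = fc + [fm_low, fm_high] = 40000 + [1, 3] = [40001, 40003] kHz
Lower sideband (LSB) = fc - [fm_high, fm_low] = 40000 - [3, 1] = [39997, 39999] kHz
Total occupied spectrum: 39997 kHz to 40003 kHz (plus carrier at 40000 kHz)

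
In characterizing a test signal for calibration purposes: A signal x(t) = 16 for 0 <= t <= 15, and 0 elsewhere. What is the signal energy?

Energy = integral of |x(t)|^2 dt over the signal duration
= 16^2 * 15 = 256 * 15 = 3840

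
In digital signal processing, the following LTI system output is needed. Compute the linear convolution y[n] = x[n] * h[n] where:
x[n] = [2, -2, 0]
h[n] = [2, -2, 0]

y[n] = sum_k x[k]*h[n-k]. Output length = len(x) + len(h) - 1 = 3 + 3 - 1 = 5.
y[0] = 2*2 = 4
y[1] = -2*2 + 2*-2 = -8
y[2] = 0*2 + -2*-2 + 2*0 = 4
y[3] = 0*-2 + -2*0 = 0
y[4] = 0*0 = 0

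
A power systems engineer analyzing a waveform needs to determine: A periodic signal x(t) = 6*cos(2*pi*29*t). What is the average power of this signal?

Average power of A*cos(wt) is A^2/2.
P = 6^2 / 2 = 36/2 = 18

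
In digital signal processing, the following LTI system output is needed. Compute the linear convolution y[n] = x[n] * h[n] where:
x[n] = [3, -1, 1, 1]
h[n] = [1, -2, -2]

y[n] = sum_k x[k]*h[n-k]. Output length = len(x) + len(h) - 1 = 4 + 3 - 1 = 6.
y[0] = 3*1 = 3
y[1] = -1*1 + 3*-2 = -7
y[2] = 1*1 + -1*-2 + 3*-2 = -3
y[3] = 1*1 + 1*-2 + -1*-2 = 1
y[4] = 1*-2 + 1*-2 = -4
y[5] = 1*-2 = -2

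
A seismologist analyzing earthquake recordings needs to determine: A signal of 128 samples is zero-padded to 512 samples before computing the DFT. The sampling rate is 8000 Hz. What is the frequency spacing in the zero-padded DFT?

Original DFT: N = 128, resolution = f_s/N = 8000/128 = 125/2 Hz
Zero-padded DFT: N = 512, resolution = f_s/N = 8000/512 = 125/8 Hz
Zero-padding interpolates the spectrum (finer frequency grid)
but does NOT improve the true spectral resolution (ability to resolve close frequencies).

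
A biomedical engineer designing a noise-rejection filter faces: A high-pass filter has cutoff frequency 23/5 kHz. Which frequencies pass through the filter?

A high-pass filter passes all frequencies above the cutoff frequency 23/5 kHz and attenuates lower frequencies.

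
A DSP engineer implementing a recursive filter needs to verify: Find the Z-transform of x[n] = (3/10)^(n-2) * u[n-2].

Time-shifting property: if X(z) = Z{x[n]}, then Z{x[n-d]} = z^(-d) * X(z)
X(z) = z/(z - 3/10) for x[n] = (3/10)^n * u[n]
Z{x[n-2]} = z^(-2) * z/(z - 3/10) = z^(-1)/(z - 3/10)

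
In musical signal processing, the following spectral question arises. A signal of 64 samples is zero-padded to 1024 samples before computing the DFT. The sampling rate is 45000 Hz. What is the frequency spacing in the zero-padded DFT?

Original DFT: N = 64, resolution = f_s/N = 45000/64 = 5625/8 Hz
Zero-padded DFT: N = 1024, resolution = f_s/N = 45000/1024 = 5625/128 Hz
Zero-padding interpolates the spectrum (finer frequency grid)
but does NOT improve the true spectral resolution (ability to resolve close frequencies).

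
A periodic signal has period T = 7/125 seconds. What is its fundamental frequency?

The fundamental frequency is the reciprocal of the period.
f = 1/T = 1/(7/125) = 125/7 Hz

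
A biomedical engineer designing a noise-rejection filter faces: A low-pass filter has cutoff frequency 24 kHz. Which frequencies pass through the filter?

A low-pass filter passes all frequencies below the cutoff frequency 24 kHz and attenuates higher frequencies.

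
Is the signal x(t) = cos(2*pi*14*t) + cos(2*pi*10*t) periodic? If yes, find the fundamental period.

f1 = 14 Hz, f2 = 10 Hz
Period T1 = 1/14, T2 = 1/10
Ratio T1/T2 = 10/14, which is rational.
The signal is periodic with fundamental period T = 1/GCD(14,10) = 1/2 s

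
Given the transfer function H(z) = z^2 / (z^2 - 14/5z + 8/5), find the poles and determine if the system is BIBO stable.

Poles are roots of the denominator: z^2 - 14/5z + 8/5 = 0.
Quadratic formula: z = [-(-14/5) +/- sqrt((-14/5)^2 - 4*(8/5))] / 2
Discriminant = 196/25 - 32/5 = 36/25; sqrt = 6/5.
z = (14/5 +/- 6/5) / 2 => z = 2 or z = 4/5.
|p1| = 2, |p2| = 4/5.
For BIBO stability, all poles must lie inside the unit circle (|p| < 1).
System is UNSTABLE since at least one |p| >= 1.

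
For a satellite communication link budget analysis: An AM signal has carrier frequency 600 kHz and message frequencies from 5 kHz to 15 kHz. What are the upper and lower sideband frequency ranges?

Upper sideband (USB) = fc + [fm_low, fm_high] = 600 + [5, 15] = [605, 615] kHz
Lower sideband (LSB) = fc - [fm_high, fm_low] = 600 - [15, 5] = [585, 595] kHz
Total occupied spectrum: 585 kHz to 615 kHz (plus carrier at 600 kHz)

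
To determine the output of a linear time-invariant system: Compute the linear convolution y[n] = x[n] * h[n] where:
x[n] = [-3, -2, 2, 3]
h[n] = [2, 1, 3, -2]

y[n] = sum_k x[k]*h[n-k]. Output length = len(x) + len(h) - 1 = 4 + 4 - 1 = 7.
y[0] = -3*2 = -6
y[1] = -2*2 + -3*1 = -7
y[2] = 2*2 + -2*1 + -3*3 = -7
y[3] = 3*2 + 2*1 + -2*3 + -3*-2 = 8
y[4] = 3*1 + 2*3 + -2*-2 = 13
y[5] = 3*3 + 2*-2 = 5
y[6] = 3*-2 = -6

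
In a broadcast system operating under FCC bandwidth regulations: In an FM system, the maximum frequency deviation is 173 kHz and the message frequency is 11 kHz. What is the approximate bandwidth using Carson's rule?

Carson's rule: BW = 2*(delta_f + f_m)
= 2*(173 + 11) kHz = 368 kHz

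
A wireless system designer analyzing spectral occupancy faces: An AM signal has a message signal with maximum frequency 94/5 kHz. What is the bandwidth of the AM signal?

In AM (double-sideband), the bandwidth is twice the message frequency.
BW = 2 * f_m = 2 * 94/5 kHz = 188/5 kHz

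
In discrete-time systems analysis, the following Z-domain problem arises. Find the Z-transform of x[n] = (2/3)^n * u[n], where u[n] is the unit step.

The Z-transform of a^n * u[n] is z/(z-a) for |z| > |a|.
Here a = 2/3, so X(z) = z/(z - (2/3)) = 3z/(3z - 2)
ROC: |z| > 2/3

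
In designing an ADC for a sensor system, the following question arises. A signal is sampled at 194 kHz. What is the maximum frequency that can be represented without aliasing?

The maximum frequency that can be represented without aliasing
is the Nyquist frequency: f_max = f_s / 2 = 194 kHz / 2 = 97 kHz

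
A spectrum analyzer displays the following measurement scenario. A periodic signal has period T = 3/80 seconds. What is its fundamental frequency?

The fundamental frequency is the reciprocal of the period.
f = 1/T = 1/(3/80) = 80/3 Hz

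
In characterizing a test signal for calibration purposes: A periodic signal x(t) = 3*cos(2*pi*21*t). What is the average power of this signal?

Average power of A*cos(wt) is A^2/2.
P = 3^2 / 2 = 9/2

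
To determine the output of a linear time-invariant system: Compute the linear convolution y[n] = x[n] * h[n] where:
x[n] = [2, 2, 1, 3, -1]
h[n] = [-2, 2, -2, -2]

y[n] = sum_k x[k]*h[n-k]. Output length = len(x) + len(h) - 1 = 5 + 4 - 1 = 8.
y[0] = 2*-2 = -4
y[1] = 2*-2 + 2*2 = 0
y[2] = 1*-2 + 2*2 + 2*-2 = -2
y[3] = 3*-2 + 1*2 + 2*-2 + 2*-2 = -12
y[4] = -1*-2 + 3*2 + 1*-2 + 2*-2 = 2
y[5] = -1*2 + 3*-2 + 1*-2 = -10
y[6] = -1*-2 + 3*-2 = -4
y[7] = -1*-2 = 2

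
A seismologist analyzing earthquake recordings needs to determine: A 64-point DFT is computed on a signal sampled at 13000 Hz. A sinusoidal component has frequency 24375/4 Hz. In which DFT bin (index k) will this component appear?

DFT frequency resolution = f_s/N = 13000/64 = 1625/8 Hz
Bin index k = f_signal / resolution = 24375/4 / 1625/8 = 30
The signal frequency 24375/4 Hz falls in DFT bin k = 30.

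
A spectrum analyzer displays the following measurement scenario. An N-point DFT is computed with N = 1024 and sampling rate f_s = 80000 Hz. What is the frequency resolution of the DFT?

DFT frequency resolution = f_s / N
= 80000 / 1024 = 625/8 Hz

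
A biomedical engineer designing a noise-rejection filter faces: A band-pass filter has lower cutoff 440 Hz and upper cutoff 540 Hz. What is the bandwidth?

Bandwidth = f_high - f_low
= 540 Hz - 440 Hz = 100 Hz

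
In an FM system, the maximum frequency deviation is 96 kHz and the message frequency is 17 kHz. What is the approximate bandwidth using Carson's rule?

Carson's rule: BW = 2*(delta_f + f_m)
= 2*(96 + 17) kHz = 226 kHz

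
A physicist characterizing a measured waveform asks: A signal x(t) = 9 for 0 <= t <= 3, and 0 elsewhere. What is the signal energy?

Energy = integral of |x(t)|^2 dt over the signal duration
= 9^2 * 3 = 81 * 3 = 243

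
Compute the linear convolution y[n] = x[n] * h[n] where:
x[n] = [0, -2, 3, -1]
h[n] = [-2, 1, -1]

y[n] = sum_k x[k]*h[n-k]. Output length = len(x) + len(h) - 1 = 4 + 3 - 1 = 6.
y[0] = 0*-2 = 0
y[1] = -2*-2 + 0*1 = 4
y[2] = 3*-2 + -2*1 + 0*-1 = -8
y[3] = -1*-2 + 3*1 + -2*-1 = 7
y[4] = -1*1 + 3*-1 = -4
y[5] = -1*-1 = 1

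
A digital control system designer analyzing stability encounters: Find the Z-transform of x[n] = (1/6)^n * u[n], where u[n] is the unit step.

The Z-transform of a^n * u[n] is z/(z-a) for |z| > |a|.
Here a = 1/6, so X(z) = z/(z - (1/6)) = 6z/(6z - 1)
ROC: |z| > 1/6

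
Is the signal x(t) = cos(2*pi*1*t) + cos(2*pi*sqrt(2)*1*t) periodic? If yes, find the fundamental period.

f1 = 1 Hz, f2 = 1*sqrt(2) Hz
Ratio f2/f1 = sqrt(2), which is irrational.
Since the frequency ratio is irrational, no common period exists.
The signal is not periodic.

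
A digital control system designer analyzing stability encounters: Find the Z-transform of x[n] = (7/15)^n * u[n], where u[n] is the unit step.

The Z-transform of a^n * u[n] is z/(z-a) for |z| > |a|.
Here a = 7/15, so X(z) = z/(z - (7/15)) = 15z/(15z - 7)
ROC: |z| > 7/15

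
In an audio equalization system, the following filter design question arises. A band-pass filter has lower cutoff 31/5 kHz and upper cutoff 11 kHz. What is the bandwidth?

Bandwidth = f_high - f_low
= 11 kHz - 31/5 kHz = 24/5 kHz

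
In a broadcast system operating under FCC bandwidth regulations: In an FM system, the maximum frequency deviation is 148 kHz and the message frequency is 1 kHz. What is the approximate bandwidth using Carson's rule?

Carson's rule: BW = 2*(delta_f + f_m)
= 2*(148 + 1) kHz = 298 kHz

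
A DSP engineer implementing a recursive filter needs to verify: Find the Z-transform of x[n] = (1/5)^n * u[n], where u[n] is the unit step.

The Z-transform of a^n * u[n] is z/(z-a) for |z| > |a|.
Here a = 1/5, so X(z) = z/(z - (1/5)) = 5z/(5z - 1)
ROC: |z| > 1/5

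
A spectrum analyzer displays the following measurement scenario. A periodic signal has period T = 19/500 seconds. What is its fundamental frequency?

The fundamental frequency is the reciprocal of the period.
f = 1/T = 1/(19/500) = 500/19 Hz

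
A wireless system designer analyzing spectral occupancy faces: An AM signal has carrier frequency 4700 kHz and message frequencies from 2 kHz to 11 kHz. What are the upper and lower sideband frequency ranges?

Upper sideband (USB) = fc + [fm_low, fm_high] = 4700 + [2, 11] = [4702, 4711] kHz
Lower sideband (LSB) = fc - [fm_high, fm_low] = 4700 - [11, 2] = [4689, 4698] kHz
Total occupied spectrum: 4689 kHz to 4711 kHz (plus carrier at 4700 kHz)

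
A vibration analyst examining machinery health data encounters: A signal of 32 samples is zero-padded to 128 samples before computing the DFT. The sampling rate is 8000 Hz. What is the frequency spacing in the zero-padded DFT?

Original DFT: N = 32, resolution = f_s/N = 8000/32 = 250 Hz
Zero-padded DFT: N = 128, resolution = f_s/N = 8000/128 = 125/2 Hz
Zero-padding interpolates the spectrum (finer frequency grid)
but does NOT improve the true spectral resolution (ability to resolve close frequencies).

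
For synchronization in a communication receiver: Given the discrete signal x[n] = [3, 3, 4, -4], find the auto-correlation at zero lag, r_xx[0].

The auto-correlation at zero lag r_xx[0] equals the signal energy.
r_xx[0] = sum of x[n]^2 = 3^2 + 3^2 + 4^2 + (-4)^2
= 9 + 9 + 16 + 16 = 50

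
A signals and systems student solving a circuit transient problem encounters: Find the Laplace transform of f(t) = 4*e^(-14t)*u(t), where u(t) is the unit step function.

Standard Laplace transform pair:
e^(-at)*u(t) <-> 1/(s+a)
With a = 14: L{4*e^(-14t)*u(t)} = 4/(s+14), ROC: Re(s) > -14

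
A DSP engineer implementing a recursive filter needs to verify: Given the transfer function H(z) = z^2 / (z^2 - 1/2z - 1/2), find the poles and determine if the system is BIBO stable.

Poles are roots of the denominator: z^2 - 1/2z - 1/2 = 0.
Quadratic formula: z = [-(-1/2) +/- sqrt((-1/2)^2 - 4*(-1/2))] / 2
Discriminant = 1/4 + 2 = 9/4; sqrt = 3/2.
z = (1/2 +/- 3/2) / 2 => z = 1 or z = -1/2.
|p1| = 1, |p2| = 1/2.
For BIBO stability, all poles must lie inside the unit circle (|p| < 1).
System is UNSTABLE since at least one |p| >= 1.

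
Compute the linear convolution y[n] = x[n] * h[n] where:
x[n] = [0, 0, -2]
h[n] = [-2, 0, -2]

y[n] = sum_k x[k]*h[n-k]. Output length = len(x) + len(h) - 1 = 3 + 3 - 1 = 5.
y[0] = 0*-2 = 0
y[1] = 0*-2 + 0*0 = 0
y[2] = -2*-2 + 0*0 + 0*-2 = 4
y[3] = -2*0 + 0*-2 = 0
y[4] = -2*-2 = 4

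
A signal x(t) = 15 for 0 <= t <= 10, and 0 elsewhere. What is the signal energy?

Energy = integral of |x(t)|^2 dt over the signal duration
= 15^2 * 10 = 225 * 10 = 2250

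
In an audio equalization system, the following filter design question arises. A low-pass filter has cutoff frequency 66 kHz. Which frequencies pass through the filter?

A low-pass filter passes all frequencies below the cutoff frequency 66 kHz and attenuates higher frequencies.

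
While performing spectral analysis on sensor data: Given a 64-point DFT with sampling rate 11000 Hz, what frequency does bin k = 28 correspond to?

The frequency of DFT bin k is: f_k = k * f_s / N
f_28 = 28 * 11000 / 64 = 9625/2 Hz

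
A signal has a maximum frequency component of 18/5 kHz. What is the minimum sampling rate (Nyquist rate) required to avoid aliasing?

By the Nyquist-Shannon sampling theorem,
the minimum sampling rate (Nyquist rate) must be at least 2 * f_max.
Nyquist rate = 2 * 18/5 kHz = 36/5 kHz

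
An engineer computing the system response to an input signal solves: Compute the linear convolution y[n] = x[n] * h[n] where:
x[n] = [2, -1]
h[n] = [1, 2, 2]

y[n] = sum_k x[k]*h[n-k]. Output length = len(x) + len(h) - 1 = 2 + 3 - 1 = 4.
y[0] = 2*1 = 2
y[1] = -1*1 + 2*2 = 3
y[2] = -1*2 + 2*2 = 2
y[3] = -1*2 = -2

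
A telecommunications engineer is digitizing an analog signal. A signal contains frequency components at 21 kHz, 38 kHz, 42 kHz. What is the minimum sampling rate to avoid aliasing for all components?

The highest frequency component is f_max = 42 kHz.
Nyquist rate = 2 * f_max = 2 * 42 kHz = 84 kHz.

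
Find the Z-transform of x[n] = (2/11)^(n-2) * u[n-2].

Time-shifting property: if X(z) = Z{x[n]}, then Z{x[n-d]} = z^(-d) * X(z)
X(z) = z/(z - 2/11) for x[n] = (2/11)^n * u[n]
Z{x[n-2]} = z^(-2) * z/(z - 2/11) = z^(-1)/(z - 2/11)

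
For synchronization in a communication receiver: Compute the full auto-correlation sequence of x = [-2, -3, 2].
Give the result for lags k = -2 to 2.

r_xx[k] = sum_m x[m]*x[m+k], indexed from 0, for k = -2 to 2:
  r_xx[-2] = x[2]*x[0] = -4
  r_xx[-1] = x[1]*x[0] + x[2]*x[1] = 0
  r_xx[0] = x[0]*x[0] + x[1]*x[1] + x[2]*x[2] = 17
  r_xx[1] = x[0]*x[1] + x[1]*x[2] = 0
  r_xx[2] = x[0]*x[2] = -4
r_xx = [-4, 0, 17, 0, -4]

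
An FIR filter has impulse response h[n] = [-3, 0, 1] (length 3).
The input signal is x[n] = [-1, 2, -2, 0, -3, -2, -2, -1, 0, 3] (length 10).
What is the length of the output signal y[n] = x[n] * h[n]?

For linear convolution, the output length is:
len(y) = len(x) + len(h) - 1 = 10 + 3 - 1 = 12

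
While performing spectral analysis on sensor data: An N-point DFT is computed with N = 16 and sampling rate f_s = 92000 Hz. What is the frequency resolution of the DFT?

DFT frequency resolution = f_s / N
= 92000 / 16 = 5750 Hz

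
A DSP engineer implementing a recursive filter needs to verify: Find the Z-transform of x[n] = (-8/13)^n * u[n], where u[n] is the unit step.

The Z-transform of a^n * u[n] is z/(z-a) for |z| > |a|.
Here a = -8/13, so X(z) = z/(z - (-8/13)) = 13z/(13z + 8)
ROC: |z| > 8/13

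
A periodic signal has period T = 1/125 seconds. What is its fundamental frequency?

The fundamental frequency is the reciprocal of the period.
f = 1/T = 1/(1/125) = 125 Hz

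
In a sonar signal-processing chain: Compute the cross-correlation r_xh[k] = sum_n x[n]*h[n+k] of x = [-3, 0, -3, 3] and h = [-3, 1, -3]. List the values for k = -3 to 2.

Both sequences indexed from 0 and zero outside their support.
Lags with overlap: k = -3 to 2.
  r_xh[-3] = x[3]*h[0] = -9
  r_xh[-2] = x[2]*h[0] + x[3]*h[1] = 12
  r_xh[-1] = x[1]*h[0] + x[2]*h[1] + x[3]*h[2] = -12
  r_xh[0] = x[0]*h[0] + x[1]*h[1] + x[2]*h[2] = 18
  r_xh[1] = x[0]*h[1] + x[1]*h[2] = -3
  r_xh[2] = x[0]*h[2] = 9
r_xh = [-9, 12, -12, 18, -3, 9] (for k = -3, ..., 2)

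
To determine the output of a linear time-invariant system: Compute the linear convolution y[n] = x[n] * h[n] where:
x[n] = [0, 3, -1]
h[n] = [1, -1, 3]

y[n] = sum_k x[k]*h[n-k]. Output length = len(x) + len(h) - 1 = 3 + 3 - 1 = 5.
y[0] = 0*1 = 0
y[1] = 3*1 + 0*-1 = 3
y[2] = -1*1 + 3*-1 + 0*3 = -4
y[3] = -1*-1 + 3*3 = 10
y[4] = -1*3 = -3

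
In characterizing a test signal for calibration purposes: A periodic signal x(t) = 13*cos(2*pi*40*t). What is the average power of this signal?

Average power of A*cos(wt) is A^2/2.
P = 13^2 / 2 = 169/2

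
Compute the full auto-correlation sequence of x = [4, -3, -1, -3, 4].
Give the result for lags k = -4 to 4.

r_xx[k] = sum_m x[m]*x[m+k], indexed from 0, for k = -4 to 4:
  r_xx[-4] = x[4]*x[0] = 16
  r_xx[-3] = x[3]*x[0] + x[4]*x[1] = -24
  r_xx[-2] = x[2]*x[0] + x[3]*x[1] + x[4]*x[2] = 1
  r_xx[-1] = x[1]*x[0] + x[2]*x[1] + x[3]*x[2] + x[4]*x[3] = -18
  r_xx[0] = x[0]*x[0] + x[1]*x[1] + x[2]*x[2] + x[3]*x[3] + x[4]*x[4] = 51
  r_xx[1] = x[0]*x[1] + x[1]*x[2] + x[2]*x[3] + x[3]*x[4] = -18
  r_xx[2] = x[0]*x[2] + x[1]*x[3] + x[2]*x[4] = 1
  r_xx[3] = x[0]*x[3] + x[1]*x[4] = -24
  r_xx[4] = x[0]*x[4] = 16
r_xx = [16, -24, 1, -18, 51, -18, 1, -24, 16]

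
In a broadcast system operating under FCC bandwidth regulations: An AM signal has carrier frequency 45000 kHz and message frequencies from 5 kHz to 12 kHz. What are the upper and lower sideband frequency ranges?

Upper sideband (USB) = fc + [fm_low, fm_high] = 45000 + [5, 12] = [45005, 45012] kHz
Lower sideband (LSB) = fc - [fm_high, fm_low] = 45000 - [12, 5] = [44988, 44995] kHz
Total occupied spectrum: 44988 kHz to 45012 kHz (plus carrier at 45000 kHz)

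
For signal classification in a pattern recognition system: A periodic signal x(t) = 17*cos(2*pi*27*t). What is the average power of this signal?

Average power of A*cos(wt) is A^2/2.
P = 17^2 / 2 = 289/2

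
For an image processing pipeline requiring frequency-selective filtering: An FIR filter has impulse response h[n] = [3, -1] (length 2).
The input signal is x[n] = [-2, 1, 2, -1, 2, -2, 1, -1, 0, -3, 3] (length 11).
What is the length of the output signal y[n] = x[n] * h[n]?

For linear convolution, the output length is:
len(y) = len(x) + len(h) - 1 = 11 + 2 - 1 = 12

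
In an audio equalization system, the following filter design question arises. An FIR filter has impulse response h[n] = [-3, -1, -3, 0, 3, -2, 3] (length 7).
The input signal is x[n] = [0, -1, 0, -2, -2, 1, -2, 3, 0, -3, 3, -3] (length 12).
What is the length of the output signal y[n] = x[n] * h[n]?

For linear convolution, the output length is:
len(y) = len(x) + len(h) - 1 = 12 + 7 - 1 = 18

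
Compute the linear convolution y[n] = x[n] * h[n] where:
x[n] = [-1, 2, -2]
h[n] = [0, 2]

y[n] = sum_k x[k]*h[n-k]. Output length = len(x) + len(h) - 1 = 3 + 2 - 1 = 4.
y[0] = -1*0 = 0
y[1] = 2*0 + -1*2 = -2
y[2] = -2*0 + 2*2 = 4
y[3] = -2*2 = -4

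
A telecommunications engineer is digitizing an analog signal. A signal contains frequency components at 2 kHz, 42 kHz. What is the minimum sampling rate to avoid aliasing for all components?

The highest frequency component is f_max = 42 kHz.
Nyquist rate = 2 * f_max = 2 * 42 kHz = 84 kHz.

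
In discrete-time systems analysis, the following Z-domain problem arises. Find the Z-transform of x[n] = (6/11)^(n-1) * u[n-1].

Time-shifting property: if X(z) = Z{x[n]}, then Z{x[n-d]} = z^(-d) * X(z)
X(z) = z/(z - 6/11) for x[n] = (6/11)^n * u[n]
Z{x[n-1]} = z^(-1) * z/(z - 6/11) = 1/(z - 6/11)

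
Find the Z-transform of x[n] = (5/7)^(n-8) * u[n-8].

Time-shifting property: if X(z) = Z{x[n]}, then Z{x[n-d]} = z^(-d) * X(z)
X(z) = z/(z - 5/7) for x[n] = (5/7)^n * u[n]
Z{x[n-8]} = z^(-8) * z/(z - 5/7) = z^(-7)/(z - 5/7)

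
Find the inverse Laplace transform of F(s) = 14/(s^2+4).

Standard pair: w/(s^2+w^2) <-> sin(wt)*u(t)
Recognize w^2 = 4, so w = 2; numerator 14 = 7*2.
f(t) = 7*sin(2t)*u(t)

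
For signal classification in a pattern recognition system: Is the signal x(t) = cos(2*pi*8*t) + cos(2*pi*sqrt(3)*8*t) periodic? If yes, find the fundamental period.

f1 = 8 Hz, f2 = 8*sqrt(3) Hz
Ratio f2/f1 = sqrt(3), which is irrational.
Since the frequency ratio is irrational, no common period exists.
The signal is not periodic.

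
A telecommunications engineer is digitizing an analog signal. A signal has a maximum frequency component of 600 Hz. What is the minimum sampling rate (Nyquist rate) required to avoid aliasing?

By the Nyquist-Shannon sampling theorem,
the minimum sampling rate (Nyquist rate) must be at least 2 * f_max.
Nyquist rate = 2 * 600 Hz = 1200 Hz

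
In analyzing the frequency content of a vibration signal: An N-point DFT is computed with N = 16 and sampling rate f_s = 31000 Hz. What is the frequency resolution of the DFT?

DFT frequency resolution = f_s / N
= 31000 / 16 = 3875/2 Hz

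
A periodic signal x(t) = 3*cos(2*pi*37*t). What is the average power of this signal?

Average power of A*cos(wt) is A^2/2.
P = 3^2 / 2 = 9/2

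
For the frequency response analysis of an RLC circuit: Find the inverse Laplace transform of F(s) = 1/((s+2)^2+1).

Standard pair: w/((s+a)^2+w^2) <-> e^(-at)*sin(wt)*u(t)
With a=2, w=1: f(t) = e^(-2t)*sin(t)*u(t)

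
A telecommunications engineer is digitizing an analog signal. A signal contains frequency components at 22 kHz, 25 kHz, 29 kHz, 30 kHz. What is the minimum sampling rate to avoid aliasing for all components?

The highest frequency component is f_max = 30 kHz.
Nyquist rate = 2 * f_max = 2 * 30 kHz = 60 kHz.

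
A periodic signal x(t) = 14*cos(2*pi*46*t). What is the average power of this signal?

Average power of A*cos(wt) is A^2/2.
P = 14^2 / 2 = 196/2 = 98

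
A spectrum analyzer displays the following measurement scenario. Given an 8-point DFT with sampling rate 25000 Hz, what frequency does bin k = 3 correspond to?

The frequency of DFT bin k is: f_k = k * f_s / N
f_3 = 3 * 25000 / 8 = 9375 Hz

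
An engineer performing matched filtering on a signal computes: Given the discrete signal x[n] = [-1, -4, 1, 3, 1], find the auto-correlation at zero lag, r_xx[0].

The auto-correlation at zero lag r_xx[0] equals the signal energy.
r_xx[0] = sum of x[n]^2 = (-1)^2 + (-4)^2 + 1^2 + 3^2 + 1^2
= 1 + 16 + 1 + 9 + 1 = 28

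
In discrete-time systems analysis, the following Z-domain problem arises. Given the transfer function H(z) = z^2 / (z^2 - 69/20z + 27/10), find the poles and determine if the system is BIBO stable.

Poles are roots of the denominator: z^2 - 69/20z + 27/10 = 0.
Quadratic formula: z = [-(-69/20) +/- sqrt((-69/20)^2 - 4*(27/10))] / 2
Discriminant = 4761/400 - 54/5 = 441/400; sqrt = 21/20.
z = (69/20 +/- 21/20) / 2 => z = 9/4 or z = 6/5.
|p1| = 6/5, |p2| = 9/4.
For BIBO stability, all poles must lie inside the unit circle (|p| < 1).
System is UNSTABLE since at least one |p| >= 1.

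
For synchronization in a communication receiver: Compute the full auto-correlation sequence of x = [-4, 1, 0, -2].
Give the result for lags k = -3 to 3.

r_xx[k] = sum_m x[m]*x[m+k], indexed from 0, for k = -3 to 3:
  r_xx[-3] = x[3]*x[0] = 8
  r_xx[-2] = x[2]*x[0] + x[3]*x[1] = -2
  r_xx[-1] = x[1]*x[0] + x[2]*x[1] + x[3]*x[2] = -4
  r_xx[0] = x[0]*x[0] + x[1]*x[1] + x[2]*x[2] + x[3]*x[3] = 21
  r_xx[1] = x[0]*x[1] + x[1]*x[2] + x[2]*x[3] = -4
  r_xx[2] = x[0]*x[2] + x[1]*x[3] = -2
  r_xx[3] = x[0]*x[3] = 8
r_xx = [8, -2, -4, 21, -4, -2, 8]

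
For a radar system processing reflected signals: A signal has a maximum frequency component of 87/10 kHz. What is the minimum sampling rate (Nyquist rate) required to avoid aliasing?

By the Nyquist-Shannon sampling theorem,
the minimum sampling rate (Nyquist rate) must be at least 2 * f_max.
Nyquist rate = 2 * 87/10 kHz = 87/5 kHz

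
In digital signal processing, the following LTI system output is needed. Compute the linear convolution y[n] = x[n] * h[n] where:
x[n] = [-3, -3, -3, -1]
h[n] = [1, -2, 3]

y[n] = sum_k x[k]*h[n-k]. Output length = len(x) + len(h) - 1 = 4 + 3 - 1 = 6.
y[0] = -3*1 = -3
y[1] = -3*1 + -3*-2 = 3
y[2] = -3*1 + -3*-2 + -3*3 = -6
y[3] = -1*1 + -3*-2 + -3*3 = -4
y[4] = -1*-2 + -3*3 = -7
y[5] = -1*3 = -3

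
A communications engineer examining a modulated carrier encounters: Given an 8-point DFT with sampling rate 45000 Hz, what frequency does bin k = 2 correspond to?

The frequency of DFT bin k is: f_k = k * f_s / N
f_2 = 2 * 45000 / 8 = 11250 Hz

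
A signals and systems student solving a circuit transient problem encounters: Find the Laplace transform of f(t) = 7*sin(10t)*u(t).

Standard pair: sin(wt)*u(t) <-> w/(s^2+w^2)
With w = 10: L{7*sin(10t)*u(t)} = 70/(s^2+100)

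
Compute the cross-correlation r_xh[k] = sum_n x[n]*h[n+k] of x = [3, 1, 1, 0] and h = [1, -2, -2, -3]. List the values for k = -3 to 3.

Both sequences indexed from 0 and zero outside their support.
Lags with overlap: k = -3 to 3.
  r_xh[-3] = x[3]*h[0] = 0
  r_xh[-2] = x[2]*h[0] + x[3]*h[1] = 1
  r_xh[-1] = x[1]*h[0] + x[2]*h[1] + x[3]*h[2] = -1
  r_xh[0] = x[0]*h[0] + x[1]*h[1] + x[2]*h[2] + x[3]*h[3] = -1
  r_xh[1] = x[0]*h[1] + x[1]*h[2] + x[2]*h[3] = -11
  r_xh[2] = x[0]*h[2] + x[1]*h[3] = -9
  r_xh[3] = x[0]*h[3] = -9
r_xh = [0, 1, -1, -1, -11, -9, -9] (for k = -3, ..., 3)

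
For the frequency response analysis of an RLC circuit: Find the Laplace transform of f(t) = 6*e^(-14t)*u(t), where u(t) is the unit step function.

Standard Laplace transform pair:
e^(-at)*u(t) <-> 1/(s+a)
With a = 14: L{6*e^(-14t)*u(t)} = 6/(s+14), ROC: Re(s) > -14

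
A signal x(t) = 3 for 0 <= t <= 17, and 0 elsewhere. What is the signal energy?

Energy = integral of |x(t)|^2 dt over the signal duration
= 3^2 * 17 = 9 * 17 = 153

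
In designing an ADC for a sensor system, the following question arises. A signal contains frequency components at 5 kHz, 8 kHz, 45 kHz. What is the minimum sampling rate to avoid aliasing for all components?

The highest frequency component is f_max = 45 kHz.
Nyquist rate = 2 * f_max = 2 * 45 kHz = 90 kHz.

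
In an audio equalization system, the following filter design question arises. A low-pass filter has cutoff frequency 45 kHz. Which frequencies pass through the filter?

A low-pass filter passes all frequencies below the cutoff frequency 45 kHz and attenuates higher frequencies.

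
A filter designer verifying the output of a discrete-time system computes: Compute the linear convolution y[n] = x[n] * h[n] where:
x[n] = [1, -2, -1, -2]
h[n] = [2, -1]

y[n] = sum_k x[k]*h[n-k]. Output length = len(x) + len(h) - 1 = 4 + 2 - 1 = 5.
y[0] = 1*2 = 2
y[1] = -2*2 + 1*-1 = -5
y[2] = -1*2 + -2*-1 = 0
y[3] = -2*2 + -1*-1 = -3
y[4] = -2*-1 = 2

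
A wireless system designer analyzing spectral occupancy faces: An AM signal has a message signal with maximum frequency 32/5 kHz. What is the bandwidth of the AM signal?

In AM (double-sideband), the bandwidth is twice the message frequency.
BW = 2 * f_m = 2 * 32/5 kHz = 64/5 kHz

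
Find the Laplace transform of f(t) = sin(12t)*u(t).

Standard pair: sin(wt)*u(t) <-> w/(s^2+w^2)
With w = 12: L{sin(12t)*u(t)} = 12/(s^2+144)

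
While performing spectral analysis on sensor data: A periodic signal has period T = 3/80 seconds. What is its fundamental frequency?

The fundamental frequency is the reciprocal of the period.
f = 1/T = 1/(3/80) = 80/3 Hz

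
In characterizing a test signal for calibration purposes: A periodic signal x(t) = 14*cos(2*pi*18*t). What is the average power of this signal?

Average power of A*cos(wt) is A^2/2.
P = 14^2 / 2 = 196/2 = 98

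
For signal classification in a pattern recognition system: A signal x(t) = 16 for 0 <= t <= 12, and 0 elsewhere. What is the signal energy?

Energy = integral of |x(t)|^2 dt over the signal duration
= 16^2 * 12 = 256 * 12 = 3072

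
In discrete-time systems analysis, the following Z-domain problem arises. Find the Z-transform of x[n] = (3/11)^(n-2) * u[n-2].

Time-shifting property: if X(z) = Z{x[n]}, then Z{x[n-d]} = z^(-d) * X(z)
X(z) = z/(z - 3/11) for x[n] = (3/11)^n * u[n]
Z{x[n-2]} = z^(-2) * z/(z - 3/11) = z^(-1)/(z - 3/11)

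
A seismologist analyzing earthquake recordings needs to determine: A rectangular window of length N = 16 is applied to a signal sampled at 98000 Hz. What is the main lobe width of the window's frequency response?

For a rectangular window of length N,
the main lobe width in frequency is 2*f_s/N.
= 2*98000/16 = 12250 Hz
This determines the minimum frequency separation for resolving two sinusoids.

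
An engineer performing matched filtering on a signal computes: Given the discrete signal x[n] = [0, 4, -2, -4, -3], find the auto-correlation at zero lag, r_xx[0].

The auto-correlation at zero lag r_xx[0] equals the signal energy.
r_xx[0] = sum of x[n]^2 = 0^2 + 4^2 + (-2)^2 + (-4)^2 + (-3)^2
= 0 + 16 + 4 + 16 + 9 = 45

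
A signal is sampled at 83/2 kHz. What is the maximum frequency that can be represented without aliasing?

The maximum frequency that can be represented without aliasing
is the Nyquist frequency: f_max = f_s / 2 = 83/2 kHz / 2 = 83/4 kHz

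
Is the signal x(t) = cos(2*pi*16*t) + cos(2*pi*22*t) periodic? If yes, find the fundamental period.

f1 = 16 Hz, f2 = 22 Hz
Period T1 = 1/16, T2 = 1/22
Ratio T1/T2 = 22/16, which is rational.
The signal is periodic with fundamental period T = 1/GCD(16,22) = 1/2 s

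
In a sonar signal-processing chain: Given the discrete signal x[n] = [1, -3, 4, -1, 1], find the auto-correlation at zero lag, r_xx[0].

The auto-correlation at zero lag r_xx[0] equals the signal energy.
r_xx[0] = sum of x[n]^2 = 1^2 + (-3)^2 + 4^2 + (-1)^2 + 1^2
= 1 + 9 + 16 + 1 + 1 = 28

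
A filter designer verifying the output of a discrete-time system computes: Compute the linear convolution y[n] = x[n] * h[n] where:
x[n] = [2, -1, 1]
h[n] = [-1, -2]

y[n] = sum_k x[k]*h[n-k]. Output length = len(x) + len(h) - 1 = 3 + 2 - 1 = 4.
y[0] = 2*-1 = -2
y[1] = -1*-1 + 2*-2 = -3
y[2] = 1*-1 + -1*-2 = 1
y[3] = 1*-2 = -2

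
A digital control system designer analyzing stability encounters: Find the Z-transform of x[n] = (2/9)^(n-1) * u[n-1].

Time-shifting property: if X(z) = Z{x[n]}, then Z{x[n-d]} = z^(-d) * X(z)
X(z) = z/(z - 2/9) for x[n] = (2/9)^n * u[n]
Z{x[n-1]} = z^(-1) * z/(z - 2/9) = 1/(z - 2/9)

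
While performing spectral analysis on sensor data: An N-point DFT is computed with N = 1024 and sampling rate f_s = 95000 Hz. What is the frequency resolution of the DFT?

DFT frequency resolution = f_s / N
= 95000 / 1024 = 11875/128 Hz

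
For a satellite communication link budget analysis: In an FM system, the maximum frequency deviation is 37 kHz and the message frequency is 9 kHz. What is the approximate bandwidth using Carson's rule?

Carson's rule: BW = 2*(delta_f + f_m)
= 2*(37 + 9) kHz = 92 kHz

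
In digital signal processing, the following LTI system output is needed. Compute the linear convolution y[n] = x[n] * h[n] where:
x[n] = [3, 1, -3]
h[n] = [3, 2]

y[n] = sum_k x[k]*h[n-k]. Output length = len(x) + len(h) - 1 = 3 + 2 - 1 = 4.
y[0] = 3*3 = 9
y[1] = 1*3 + 3*2 = 9
y[2] = -3*3 + 1*2 = -7
y[3] = -3*2 = -6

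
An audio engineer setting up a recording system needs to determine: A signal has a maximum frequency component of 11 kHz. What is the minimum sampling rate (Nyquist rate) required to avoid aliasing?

By the Nyquist-Shannon sampling theorem,
the minimum sampling rate (Nyquist rate) must be at least 2 * f_max.
Nyquist rate = 2 * 11 kHz = 22 kHz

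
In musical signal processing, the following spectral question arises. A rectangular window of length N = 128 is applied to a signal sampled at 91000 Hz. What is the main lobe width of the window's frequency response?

For a rectangular window of length N,
the main lobe width in frequency is 2*f_s/N.
= 2*91000/128 = 11375/8 Hz
This determines the minimum frequency separation for resolving two sinusoids.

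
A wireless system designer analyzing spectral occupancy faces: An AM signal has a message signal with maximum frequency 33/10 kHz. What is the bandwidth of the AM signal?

In AM (double-sideband), the bandwidth is twice the message frequency.
BW = 2 * f_m = 2 * 33/10 kHz = 33/5 kHz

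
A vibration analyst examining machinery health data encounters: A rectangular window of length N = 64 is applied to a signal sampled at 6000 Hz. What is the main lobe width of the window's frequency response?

For a rectangular window of length N,
the main lobe width in frequency is 2*f_s/N.
= 2*6000/64 = 375/2 Hz
This determines the minimum frequency separation for resolving two sinusoids.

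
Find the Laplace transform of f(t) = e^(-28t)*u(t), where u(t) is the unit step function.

Standard Laplace transform pair:
e^(-at)*u(t) <-> 1/(s+a)
With a = 28: L{e^(-28t)*u(t)} = 1/(s+28), ROC: Re(s) > -28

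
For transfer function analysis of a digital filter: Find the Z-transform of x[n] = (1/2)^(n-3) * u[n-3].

Time-shifting property: if X(z) = Z{x[n]}, then Z{x[n-d]} = z^(-d) * X(z)
X(z) = z/(z - 1/2) for x[n] = (1/2)^n * u[n]
Z{x[n-3]} = z^(-3) * z/(z - 1/2) = z^(-2)/(z - 1/2)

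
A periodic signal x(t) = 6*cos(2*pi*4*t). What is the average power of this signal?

Average power of A*cos(wt) is A^2/2.
P = 6^2 / 2 = 36/2 = 18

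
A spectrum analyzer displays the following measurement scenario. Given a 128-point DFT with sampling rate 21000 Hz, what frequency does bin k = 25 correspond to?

The frequency of DFT bin k is: f_k = k * f_s / N
f_25 = 25 * 21000 / 128 = 65625/16 Hz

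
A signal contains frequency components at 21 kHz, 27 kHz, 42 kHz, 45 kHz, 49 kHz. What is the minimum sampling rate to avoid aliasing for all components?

The highest frequency component is f_max = 49 kHz.
Nyquist rate = 2 * f_max = 2 * 49 kHz = 98 kHz.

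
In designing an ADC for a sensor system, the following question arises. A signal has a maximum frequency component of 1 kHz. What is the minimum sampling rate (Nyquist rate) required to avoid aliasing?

By the Nyquist-Shannon sampling theorem,
the minimum sampling rate (Nyquist rate) must be at least 2 * f_max.
Nyquist rate = 2 * 1 kHz = 2 kHz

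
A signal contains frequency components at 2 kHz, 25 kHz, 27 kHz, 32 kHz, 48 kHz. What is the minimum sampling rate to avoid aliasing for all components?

The highest frequency component is f_max = 48 kHz.
Nyquist rate = 2 * f_max = 2 * 48 kHz = 96 kHz.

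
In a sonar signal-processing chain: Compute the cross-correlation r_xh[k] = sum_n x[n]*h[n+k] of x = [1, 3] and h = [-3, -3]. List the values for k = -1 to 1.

Both sequences indexed from 0 and zero outside their support.
Lags with overlap: k = -1 to 1.
  r_xh[-1] = x[1]*h[0] = -9
  r_xh[0] = x[0]*h[0] + x[1]*h[1] = -12
  r_xh[1] = x[0]*h[1] = -3
r_xh = [-9, -12, -3] (for k = -1, ..., 1)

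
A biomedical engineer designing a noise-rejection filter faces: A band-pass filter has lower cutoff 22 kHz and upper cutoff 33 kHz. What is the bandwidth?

Bandwidth = f_high - f_low
= 33 kHz - 22 kHz = 11 kHz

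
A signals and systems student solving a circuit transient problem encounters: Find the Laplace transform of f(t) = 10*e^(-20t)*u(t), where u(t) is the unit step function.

Standard Laplace transform pair:
e^(-at)*u(t) <-> 1/(s+a)
With a = 20: L{10*e^(-20t)*u(t)} = 10/(s+20), ROC: Re(s) > -20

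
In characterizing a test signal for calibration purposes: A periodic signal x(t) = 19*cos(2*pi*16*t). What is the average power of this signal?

Average power of A*cos(wt) is A^2/2.
P = 19^2 / 2 = 361/2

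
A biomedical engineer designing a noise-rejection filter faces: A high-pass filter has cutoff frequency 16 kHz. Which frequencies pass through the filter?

A high-pass filter passes all frequencies above the cutoff frequency 16 kHz and attenuates lower frequencies.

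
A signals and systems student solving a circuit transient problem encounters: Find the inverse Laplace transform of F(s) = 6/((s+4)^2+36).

Standard pair: w/((s+a)^2+w^2) <-> e^(-at)*sin(wt)*u(t)
With a=4, w=6: f(t) = e^(-4t)*sin(6t)*u(t)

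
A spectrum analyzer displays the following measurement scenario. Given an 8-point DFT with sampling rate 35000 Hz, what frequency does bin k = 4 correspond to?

The frequency of DFT bin k is: f_k = k * f_s / N
f_4 = 4 * 35000 / 8 = 17500 Hz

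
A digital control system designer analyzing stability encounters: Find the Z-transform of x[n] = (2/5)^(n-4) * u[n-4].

Time-shifting property: if X(z) = Z{x[n]}, then Z{x[n-d]} = z^(-d) * X(z)
X(z) = z/(z - 2/5) for x[n] = (2/5)^n * u[n]
Z{x[n-4]} = z^(-4) * z/(z - 2/5) = z^(-3)/(z - 2/5)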